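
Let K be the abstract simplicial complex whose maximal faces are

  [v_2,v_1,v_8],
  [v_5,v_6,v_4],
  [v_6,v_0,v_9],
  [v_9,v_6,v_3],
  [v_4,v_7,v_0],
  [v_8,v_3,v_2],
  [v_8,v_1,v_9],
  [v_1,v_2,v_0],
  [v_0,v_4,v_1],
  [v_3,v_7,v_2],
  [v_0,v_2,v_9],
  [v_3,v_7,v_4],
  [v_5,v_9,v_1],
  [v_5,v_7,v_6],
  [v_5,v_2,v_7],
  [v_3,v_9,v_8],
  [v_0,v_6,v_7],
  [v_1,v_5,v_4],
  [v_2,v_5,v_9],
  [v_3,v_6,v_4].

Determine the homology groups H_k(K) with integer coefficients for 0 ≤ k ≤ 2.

H_0 = Z,  H_1 = Z × Z/2,  H_2 = 0.

We work with the vertex ordering v_0 < v_1 < v_2 < v_3 < v_4 < v_5 < v_6 < v_7 < v_8 < v_9. The simplices of K, each written with vertices in increasing order, are:

  0-simplices (10): [v_0], [v_1], [v_2], [v_3], [v_4], [v_5], [v_6], [v_7], [v_8], [v_9]
  1-simplices (30): (30 of them)
  2-simplices (20): (20 of them)

Hence C_0 ≅ Z^10, C_1 ≅ Z^30, C_2 ≅ Z^20.

The boundary map ∂_1: C_1 → C_0 maps an edge to its endpoints' difference, ∂[p,q] = q − p. For instance
  ∂[v_1,v_5] = [v_5] − [v_1].
As a 10×30 matrix over Z this has rank 9, with invariant factors (1,1,1,1,1,1,1,1,1).

∂_2: C_2 → C_1 acts by ∂[p,q,r] = [q,r] − [p,r] + [p,q]. For instance
  ∂[v_2,v_5,v_9] = [v_5,v_9] − [v_2,v_9] + [v_2,v_5],
  ∂[v_0,v_2,v_9] = [v_2,v_9] − [v_0,v_9] + [v_0,v_2].
As a 30×20 matrix over Z this has rank 20, with invariant factors (1,1,1,1,1,1,1,1,1,1,1,1,1,1,1,1,1,1,1,2).

Reading off H_k = ker ∂_k / im ∂_{k+1}:

  H_0: rank C_0 − rank ∂_1 = 10 − 9 = 1, and the invariant factors of ∂_1 are all 1, so H_0 ≅ Z.
  H_1: rank ker ∂_1 − rank ∂_2 = (30 − 9) − 20 = 1, and ∂_2 has invariant factor 2 > 1, so H_1 ≅ Z × Z/2.
  H_2: rank ker ∂_2 − rank ∂_3 = (20 − 20) − 0 = 0, and there is no ∂_3, so H_2 ≅ 0.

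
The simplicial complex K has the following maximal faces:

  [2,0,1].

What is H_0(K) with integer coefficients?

Fix the vertex order 0 < 1 < 2 and write every simplex with vertices in increasing order. Then dim K = 2 and the simplices of K are:

  0-simplices (3): [0], [1], [2]
  1-simplices (3): [0,1], [0,2], [1,2]
  2-simplices (1): [0,1,2]

giving chain groups C_0 ≅ Z^3, C_1 ≅ Z^3, C_2 ≅ Z^1.

Boundary ∂_1: C_1 → C_0 is given by ∂[p,q] = [q] − [p].
This gives a 3×3 integer matrix of rank 2; reducing to Smith normal form yields diagonal entries (1,1).

Boundary ∂_2: C_2 → C_1 sends each 2-simplex [p,q,r] to [q,r] − [p,r] + [p,q]. For instance
  ∂[0,1,2] = [1,2] − [0,2] + [0,1].
This gives a 3×1 integer matrix of rank 1; reducing to Smith normal form yields diagonal entries (1).

Now H_k = ker ∂_k / im ∂_{k+1}, so:

  H_0: rank C_0 − rank ∂_1 = 3 − 2 = 1, and the invariant factors of ∂_1 are all 1, so H_0 ≅ Z.

H_0 = Z.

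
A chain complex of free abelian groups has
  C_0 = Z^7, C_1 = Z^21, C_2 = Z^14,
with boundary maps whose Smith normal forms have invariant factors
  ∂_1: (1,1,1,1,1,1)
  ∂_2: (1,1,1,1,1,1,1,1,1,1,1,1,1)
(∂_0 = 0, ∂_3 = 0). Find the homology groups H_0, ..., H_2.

H_0 ≅ Z,  H_1 ≅ Z^2,  H_2 ≅ Z.

H_0: b_0 = 7 − 0 − 6 = 1; torsion from ∂_1 factors > 1: none. So H_0 ≅ Z.
H_1: b_1 = 21 − 6 − 13 = 2; torsion from ∂_2 factors > 1: none. So H_1 ≅ Z^2.
H_2: b_2 = 14 − 13 − 0 = 1; torsion from ∂_3 factors > 1: none. So H_2 ≅ Z.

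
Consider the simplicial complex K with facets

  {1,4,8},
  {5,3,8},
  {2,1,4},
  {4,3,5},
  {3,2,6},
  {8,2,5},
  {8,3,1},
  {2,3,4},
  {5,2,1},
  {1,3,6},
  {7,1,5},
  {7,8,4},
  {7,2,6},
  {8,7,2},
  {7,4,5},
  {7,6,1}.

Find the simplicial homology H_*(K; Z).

H_0 ≅ Z,  H_1 ≅ Z^2,  H_2 ≅ Z.

Fix the vertex order 1 < 2 < 3 < 4 < 5 < 6 < 7 < 8 and write every simplex with vertices in increasing order. Then dim K = 2 and the simplices of K are:

  0-simplices (8): [1], [2], [3], [4], [5], [6], [7], [8]
  1-simplices (24): (24 of them)
  2-simplices (16): [1,2,4], [1,2,5], [1,3,6], [1,3,8], [1,4,8], [1,5,7], [1,6,7], [2,3,4], [2,3,6], [2,5,8], [2,6,7], [2,7,8], [3,4,5], [3,5,8], [4,5,7], [4,7,8]

giving chain groups C_0 ≅ Z^8, C_1 ≅ Z^24, C_2 ≅ Z^16.

Boundary ∂_1: C_1 → C_0 is given by ∂[p,q] = [q] − [p]. For instance
  ∂[2,6] = [6] − [2].
The resulting 8×24 matrix has rank 7, and its Smith normal form has invariant factors (1,1,1,1,1,1,1).

The boundary map ∂_2: C_2 → C_1 acts by ∂[p,q,r] = [q,r] − [p,r] + [p,q]. For instance
  ∂[1,2,5] = [2,5] − [1,5] + [1,2],
  ∂[1,5,7] = [5,7] − [1,7] + [1,5].
As a 24×16 matrix over Z this has rank 15, with invariant factors (1,1,1,1,1,1,1,1,1,1,1,1,1,1,1).

Now H_k = ker ∂_k / im ∂_{k+1}, so:

  H_0: rank C_0 − rank ∂_1 = 8 − 7 = 1, and the invariant factors of ∂_1 are all 1, so H_0 = Z.
  H_1: rank ker ∂_1 − rank ∂_2 = (24 − 7) − 15 = 2, and the invariant factors of ∂_2 are all 1, so H_1 = Z^2.
  H_2: rank ker ∂_2 − rank ∂_3 = (16 − 15) − 0 = 1, and there is no ∂_3, so H_2 = Z.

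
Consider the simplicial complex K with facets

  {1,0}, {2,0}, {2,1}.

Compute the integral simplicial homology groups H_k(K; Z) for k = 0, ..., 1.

Take the total order 0 < 1 < 2 on the vertex set. Then K (dimension 1) consists of the simplices:

  0-simplices (3): [0], [1], [2]
  1-simplices (3): [0,1], [0,2], [1,2]

giving chain groups C_0 ≅ Z^3, C_1 ≅ Z^3.

∂_1: C_1 → C_0 is given by ∂[p,q] = [q] − [p]. For instance
  ∂[1,2] = [2] − [1].
This gives a 3×3 integer matrix of rank 2; reducing to Smith normal form yields diagonal entries (1,1).

Reading off H_k = ker ∂_k / im ∂_{k+1}:

  H_0: rank C_0 − rank ∂_1 = 3 − 2 = 1, and the invariant factors of ∂_1 are all 1, so H_0 = Z.
  H_1: rank ker ∂_1 − rank ∂_2 = (3 − 2) − 0 = 1, and there is no ∂_2, so H_1 = Z.

As a check, the Euler characteristic is 3 − 3 = 0, which agrees with 1 − 1 = 0.

H_0 ≅ Z,  H_1 ≅ Z.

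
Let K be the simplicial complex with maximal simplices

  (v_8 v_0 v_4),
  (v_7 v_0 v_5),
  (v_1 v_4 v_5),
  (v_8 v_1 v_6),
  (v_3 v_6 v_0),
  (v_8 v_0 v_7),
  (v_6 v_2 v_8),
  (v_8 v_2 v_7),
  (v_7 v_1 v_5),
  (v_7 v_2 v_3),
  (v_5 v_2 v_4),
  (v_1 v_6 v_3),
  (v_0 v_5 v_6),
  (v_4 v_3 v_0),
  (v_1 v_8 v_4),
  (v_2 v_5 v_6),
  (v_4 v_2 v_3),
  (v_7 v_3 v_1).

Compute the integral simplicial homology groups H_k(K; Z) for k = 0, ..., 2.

Order the vertices as v_0 < v_1 < v_2 < v_3 < v_4 < v_5 < v_6 < v_7 < v_8. Listing each simplex with vertices in this order, K has dimension 2 with simplices:

  0-simplices (9): [v_0], [v_1], [v_2], [v_3], [v_4], [v_5], [v_6], [v_7], [v_8]
  1-simplices (27): (27 of them)
  2-simplices (18): (18 of them)

so the chain groups are C_0 ≅ Z^9, C_1 ≅ Z^27, C_2 ≅ Z^18.

Boundary ∂_1: C_1 → C_0 maps an edge to its endpoints' difference, ∂[p,q] = q − p.
The 9×27 boundary matrix has rank 8 and Smith normal form diag(1,1,1,1,1,1,1,1).

Boundary ∂_2: C_2 → C_1 maps a triangle to the signed sum of its edges. For instance
  ∂[v_2,v_4,v_5] = [v_4,v_5] − [v_2,v_5] + [v_2,v_4],
  ∂[v_2,v_5,v_6] = [v_5,v_6] − [v_2,v_6] + [v_2,v_5].
This gives a 27×18 integer matrix of rank 17; reducing to Smith normal form yields diagonal entries (1,1,1,1,1,1,1,1,1,1,1,1,1,1,1,1,1).

From H_k ≅ ker(∂_k) / im(∂_{k+1}) we obtain:

  H_0: rank C_0 − rank ∂_1 = 9 − 8 = 1, and the invariant factors of ∂_1 are all 1, so H_0 = Z.
  H_1: rank ker ∂_1 − rank ∂_2 = (27 − 8) − 17 = 2, and the invariant factors of ∂_2 are all 1, so H_1 = Z^2.
  H_2: rank ker ∂_2 − rank ∂_3 = (18 − 17) − 0 = 1, and there is no ∂_3, so H_2 = Z.

H_0 ≅ Z,  H_1 ≅ Z^2,  H_2 ≅ Z.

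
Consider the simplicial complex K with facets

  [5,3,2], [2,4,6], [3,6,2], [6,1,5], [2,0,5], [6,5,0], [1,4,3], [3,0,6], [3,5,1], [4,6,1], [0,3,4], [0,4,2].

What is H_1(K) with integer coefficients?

H_1 = Z/2.

We work with the vertex ordering 0 < 1 < 2 < 3 < 4 < 5 < 6. The simplices of K, each written with vertices in increasing order, are:

  0-simplices (7): [0], [1], [2], [3], [4], [5], [6]
  1-simplices (18): [0,2], [0,3], [0,4], [0,5], [0,6], [1,3], [1,4], [1,5], [1,6], [2,3], [2,4], [2,5], [2,6], [3,4], [3,5], [3,6], [4,6], [5,6]
  2-simplices (12): [0,2,4], [0,2,5], [0,3,4], [0,3,6], [0,5,6], [1,3,4], [1,3,5], [1,4,6], [1,5,6], [2,3,5], [2,3,6], [2,4,6]

so the chain groups are C_0 ≅ Z^7, C_1 ≅ Z^18, C_2 ≅ Z^12.

∂_1: C_1 → C_0 maps an edge to its endpoints' difference, ∂[p,q] = q − p. For instance
  ∂[3,5] = [5] − [3].
As a 7×18 matrix over Z this has rank 6, with invariant factors (1,1,1,1,1,1).

The boundary map ∂_2: C_2 → C_1 sends each 2-simplex [p,q,r] to [q,r] − [p,r] + [p,q]. For instance
  ∂[2,4,6] = [4,6] − [2,6] + [2,4],
  ∂[0,2,5] = [2,5] − [0,5] + [0,2].
As a 18×12 matrix over Z this has rank 12, with invariant factors (1,1,1,1,1,1,1,1,1,1,1,2).

Reading off H_k = ker ∂_k / im ∂_{k+1}:

  H_1: rank ker ∂_1 − rank ∂_2 = (18 − 6) − 12 = 0, and ∂_2 has invariant factor 2 > 1, so H_1 ≅ Z/2.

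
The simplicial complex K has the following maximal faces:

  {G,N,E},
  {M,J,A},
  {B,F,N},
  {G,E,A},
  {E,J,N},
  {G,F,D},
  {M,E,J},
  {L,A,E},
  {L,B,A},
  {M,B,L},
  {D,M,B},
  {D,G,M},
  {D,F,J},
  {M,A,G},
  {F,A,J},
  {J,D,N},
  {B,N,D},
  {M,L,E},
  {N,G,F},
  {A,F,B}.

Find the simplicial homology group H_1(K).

H_1 = Z ⊕ Z_2.

Fix the vertex order A < B < D < E < F < G < J < L < M < N and write every simplex with vertices in increasing order. Then dim K = 2 and the simplices of K are:

  0-simplices (10): A, B, D, E, F, G, J, L, M, N
  1-simplices (30): AB, AE, AF, AG, AJ, AL, AM, BD, BF, BL, BM, BN, DF, DG, DJ, DM, DN, EG, EJ, EL, EM, EN, FG, FJ, FN, GM, GN, JM, JN, LM
  2-simplices (20): ABF, ABL, AEG, AEL, AFJ, AGM, AJM, BDM, BDN, BFN, BLM, DFG, DFJ, DGM, DJN, EGN, EJM, EJN, ELM, FGN

so the chain groups are C_0 ≅ Z^10, C_1 ≅ Z^30, C_2 ≅ Z^20.

Boundary ∂_1: C_1 → C_0 sends each edge [p,q] (with p < q) to q − p.
As a 10×30 matrix over Z this has rank 9, with invariant factors (1,1,1,1,1,1,1,1,1).

Boundary ∂_2: C_2 → C_1 sends each 2-simplex [p,q,r] to [q,r] − [p,r] + [p,q]. For instance
  ∂EJM = JM − EM + EJ,
  ∂ABL = BL − AL + AB.
The resulting 30×20 matrix has rank 20, and its Smith normal form has invariant factors (1,1,1,1,1,1,1,1,1,1,1,1,1,1,1,1,1,1,1,2).

From H_k ≅ ker(∂_k) / im(∂_{k+1}) we obtain:

  H_1: rank ker ∂_1 − rank ∂_2 = (30 − 9) − 20 = 1, and ∂_2 has invariant factor 2 > 1, so H_1 ≅ Z ⊕ Z_2.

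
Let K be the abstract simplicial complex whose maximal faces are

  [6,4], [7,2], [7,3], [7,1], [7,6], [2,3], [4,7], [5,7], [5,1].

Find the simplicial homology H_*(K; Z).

H_0 ≅ Z,  H_1 ≅ Z^3.

We work with the vertex ordering 1 < 2 < 3 < 4 < 5 < 6 < 7. The simplices of K, each written with vertices in increasing order, are:

  0-simplices (7): [1], [2], [3], [4], [5], [6], [7]
  1-simplices (9): [1,5], [1,7], [2,3], [2,7], [3,7], [4,6], [4,7], [5,7], [6,7]

Hence C_0 ≅ Z^7, C_1 ≅ Z^9.

Boundary ∂_1: C_1 → C_0 maps an edge to its endpoints' difference, ∂[p,q] = q − p.
The resulting 7×9 matrix has rank 6, and its Smith normal form has invariant factors (1,1,1,1,1,1).

Computing H_k = (kernel of ∂_k) / (image of ∂_{k+1}):

  H_0: rank C_0 − rank ∂_1 = 7 − 6 = 1, and the invariant factors of ∂_1 are all 1, so H_0 ≅ Z.
  H_1: rank ker ∂_1 − rank ∂_2 = (9 − 6) − 0 = 3, and there is no ∂_2, so H_1 ≅ Z^3.

As a check, the Euler characteristic is 7 − 9 = -2, which agrees with 1 − 3 = -2.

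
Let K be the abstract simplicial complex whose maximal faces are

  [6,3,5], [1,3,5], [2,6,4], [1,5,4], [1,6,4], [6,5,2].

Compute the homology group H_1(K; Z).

Order the vertices as 1 < 2 < 3 < 4 < 5 < 6. Listing each simplex with vertices in this order, K has dimension 2 with simplices:

  0-simplices (6): [1], [2], [3], [4], [5], [6]
  1-simplices (12): [1,3], [1,4], [1,5], [1,6], [2,4], [2,5], [2,6], [3,5], [3,6], [4,5], [4,6], [5,6]
  2-simplices (6): [1,3,5], [1,4,5], [1,4,6], [2,4,6], [2,5,6], [3,5,6]

so the chain groups are C_0 ≅ Z^6, C_1 ≅ Z^12, C_2 ≅ Z^6.

∂_1: C_1 → C_0 is given by ∂[p,q] = [q] − [p]. For instance
  ∂[1,6] = [6] − [1].
As a 6×12 matrix over Z this has rank 5, with invariant factors (1,1,1,1,1).

The boundary map ∂_2: C_2 → C_1 acts by ∂[p,q,r] = [q,r] − [p,r] + [p,q]. For instance
  ∂[2,5,6] = [5,6] − [2,6] + [2,5],
  ∂[1,4,5] = [4,5] − [1,5] + [1,4].
The resulting 12×6 matrix has rank 6, and its Smith normal form has invariant factors (1,1,1,1,1,1).

From H_k ≅ ker(∂_k) / im(∂_{k+1}) we obtain:

  H_1: rank ker ∂_1 − rank ∂_2 = (12 − 5) − 6 = 1, and the invariant factors of ∂_2 are all 1, so H_1 ≅ Z.

H_1 ≅ Z.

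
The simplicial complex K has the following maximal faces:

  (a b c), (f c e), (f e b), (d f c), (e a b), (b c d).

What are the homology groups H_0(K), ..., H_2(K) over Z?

H_0 ≅ Z,  H_1 ≅ Z,  H_2 = 0.

K has 6 vertices, 12 edges, 6 triangles.
rank ∂_0 = 0, rank ∂_1 = 5 ⇒ b_0 = 6 − 0 − 5 = 1; all invariant factors of ∂_1 are 1 so no torsion. So H_0 ≅ Z.
rank ∂_1 = 5, rank ∂_2 = 6 ⇒ b_1 = 12 − 5 − 6 = 1; all invariant factors of ∂_2 are 1 so no torsion. So H_1 ≅ Z.
rank ∂_2 = 6, rank ∂_3 = 0 ⇒ b_2 = 6 − 6 − 0 = 0. So H_2 ≅ 0.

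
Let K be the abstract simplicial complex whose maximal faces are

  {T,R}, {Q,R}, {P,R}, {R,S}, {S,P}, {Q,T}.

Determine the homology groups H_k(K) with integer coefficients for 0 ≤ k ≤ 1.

H_0 ≅ Z,  H_1 ≅ Z^2.

Take the total order P < Q < R < S < T on the vertex set. Then K (dimension 1) consists of the simplices:

  0-simplices (5): P, Q, R, S, T
  1-simplices (6): PR, PS, QR, QT, RS, RT

Hence C_0 ≅ Z^5, C_1 ≅ Z^6.

Boundary ∂_1: C_1 → C_0 is given by ∂[p,q] = [q] − [p].
This gives a 5×6 integer matrix of rank 4; reducing to Smith normal form yields diagonal entries (1,1,1,1).

Reading off H_k = ker ∂_k / im ∂_{k+1}:

  H_0: rank C_0 − rank ∂_1 = 5 − 4 = 1, and the invariant factors of ∂_1 are all 1, so H_0 ≅ Z.
  H_1: rank ker ∂_1 − rank ∂_2 = (6 − 4) − 0 = 2, and there is no ∂_2, so H_1 ≅ Z^2.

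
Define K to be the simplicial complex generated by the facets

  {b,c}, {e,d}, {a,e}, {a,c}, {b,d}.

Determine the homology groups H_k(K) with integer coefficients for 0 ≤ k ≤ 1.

Order the vertices as a < b < c < d < e. Listing each simplex with vertices in this order, K has dimension 1 with simplices:

  0-simplices (5): a, b, c, d, e
  1-simplices (5): ac, ae, bc, bd, de

Hence C_0 ≅ Z^5, C_1 ≅ Z^5.

The boundary map ∂_1: C_1 → C_0 sends each edge [p,q] (with p < q) to q − p. For instance
  ∂bc = c − b.
As a 5×5 matrix over Z this has rank 4, with invariant factors (1,1,1,1).

Now H_k = ker ∂_k / im ∂_{k+1}, so:

  H_0: rank C_0 − rank ∂_1 = 5 − 4 = 1, and the invariant factors of ∂_1 are all 1, so H_0 ≅ Z.
  H_1: rank ker ∂_1 − rank ∂_2 = (5 − 4) − 0 = 1, and there is no ∂_2, so H_1 ≅ Z.

H_0 ≅ Z,  H_1 ≅ Z.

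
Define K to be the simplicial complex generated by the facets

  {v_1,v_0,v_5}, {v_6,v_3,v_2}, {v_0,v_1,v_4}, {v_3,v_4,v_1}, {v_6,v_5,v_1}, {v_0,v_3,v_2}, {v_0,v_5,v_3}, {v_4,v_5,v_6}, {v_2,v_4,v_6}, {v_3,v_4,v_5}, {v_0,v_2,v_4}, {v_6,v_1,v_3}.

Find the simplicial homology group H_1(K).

H_1 ≅ Z_2.

Take the total order v_0 < v_1 < v_2 < v_3 < v_4 < v_5 < v_6 on the vertex set. Then K (dimension 2) consists of the simplices:

  0-simplices (7): [v_0], [v_1], [v_2], [v_3], [v_4], [v_5], [v_6]
  1-simplices (18): (18 of them)
  2-simplices (12): (12 of them)

Hence C_0 ≅ Z^7, C_1 ≅ Z^18, C_2 ≅ Z^12.

Boundary ∂_1: C_1 → C_0 sends each edge [p,q] (with p < q) to q − p.
This gives a 7×18 integer matrix of rank 6; reducing to Smith normal form yields diagonal entries (1,1,1,1,1,1).

The boundary map ∂_2: C_2 → C_1 sends each 2-simplex [p,q,r] to [q,r] − [p,r] + [p,q]. For instance
  ∂[v_0,v_1,v_4] = [v_1,v_4] − [v_0,v_4] + [v_0,v_1],
  ∂[v_0,v_2,v_4] = [v_2,v_4] − [v_0,v_4] + [v_0,v_2].
The 18×12 boundary matrix has rank 12 and Smith normal form diag(1,1,1,1,1,1,1,1,1,1,1,2).

From H_k ≅ ker(∂_k) / im(∂_{k+1}) we obtain:

  H_1: rank ker ∂_1 − rank ∂_2 = (18 − 6) − 12 = 0, and ∂_2 has invariant factor 2 > 1, so H_1 = Z_2.

(K is a triangulation of the real projective plane RP^2.)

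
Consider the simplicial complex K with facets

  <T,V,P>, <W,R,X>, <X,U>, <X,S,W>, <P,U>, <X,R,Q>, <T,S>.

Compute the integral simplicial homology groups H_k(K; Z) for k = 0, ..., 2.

Order the vertices as P < Q < R < S < T < U < V < W < X. Listing each simplex with vertices in this order, K has dimension 2 with simplices:

  0-simplices (9): P, Q, R, S, T, U, V, W, X
  1-simplices (13): PT, PU, PV, QR, QX, RW, RX, ST, SW, SX, TV, UX, WX
  2-simplices (4): PTV, QRX, RWX, SWX

Hence C_0 ≅ Z^9, C_1 ≅ Z^13, C_2 ≅ Z^4.

Boundary ∂_1: C_1 → C_0 maps an edge to its endpoints' difference, ∂[p,q] = q − p. For instance
  ∂SX = X − S.
This gives a 9×13 integer matrix of rank 8; reducing to Smith normal form yields diagonal entries (1,1,1,1,1,1,1,1).

∂_2: C_2 → C_1 acts by ∂[p,q,r] = [q,r] − [p,r] + [p,q]. For instance
  ∂RWX = WX − RX + RW,
  ∂QRX = RX − QX + QR.
The 13×4 boundary matrix has rank 4 and Smith normal form diag(1,1,1,1).

Reading off H_k = ker ∂_k / im ∂_{k+1}:

  H_0: rank C_0 − rank ∂_1 = 9 − 8 = 1, and the invariant factors of ∂_1 are all 1, so H_0 = Z.
  H_1: rank ker ∂_1 − rank ∂_2 = (13 − 8) − 4 = 1, and the invariant factors of ∂_2 are all 1, so H_1 = Z.
  H_2: rank ker ∂_2 − rank ∂_3 = (4 − 4) − 0 = 0, and there is no ∂_3, so H_2 = 0.

H_0 ≅ Z,  H_1 ≅ Z,  H_2 = 0.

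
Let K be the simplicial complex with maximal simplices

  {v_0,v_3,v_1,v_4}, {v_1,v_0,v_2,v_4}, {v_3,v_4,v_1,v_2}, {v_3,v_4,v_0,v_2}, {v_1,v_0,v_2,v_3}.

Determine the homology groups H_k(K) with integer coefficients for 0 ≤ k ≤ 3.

We work with the vertex ordering v_0 < v_1 < v_2 < v_3 < v_4. The simplices of K, each written with vertices in increasing order, are:

  0-simplices (5): [v_0], [v_1], [v_2], [v_3], [v_4]
  1-simplices (10): [v_0,v_1], [v_0,v_2], [v_0,v_3], [v_0,v_4], [v_1,v_2], [v_1,v_3], [v_1,v_4], [v_2,v_3], [v_2,v_4], [v_3,v_4]
  2-simplices (10): [v_0,v_1,v_2], [v_0,v_1,v_3], [v_0,v_1,v_4], [v_0,v_2,v_3], [v_0,v_2,v_4], [v_0,v_3,v_4], [v_1,v_2,v_3], [v_1,v_2,v_4], [v_1,v_3,v_4], [v_2,v_3,v_4]
  3-simplices (5): [v_0,v_1,v_2,v_3], [v_0,v_1,v_2,v_4], [v_0,v_1,v_3,v_4], [v_0,v_2,v_3,v_4], [v_1,v_2,v_3,v_4]

giving chain groups C_0 ≅ Z^5, C_1 ≅ Z^10, C_2 ≅ Z^10, C_3 ≅ Z^5.

∂_1: C_1 → C_0 sends each edge [p,q] (with p < q) to q − p.
The 5×10 boundary matrix has rank 4 and Smith normal form diag(1,1,1,1).

Boundary ∂_2: C_2 → C_1 sends each 2-simplex [p,q,r] to [q,r] − [p,r] + [p,q]. For instance
  ∂[v_1,v_3,v_4] = [v_3,v_4] − [v_1,v_4] + [v_1,v_3],
  ∂[v_0,v_1,v_4] = [v_1,v_4] − [v_0,v_4] + [v_0,v_1].
This gives a 10×10 integer matrix of rank 6; reducing to Smith normal form yields diagonal entries (1,1,1,1,1,1).

Boundary ∂_3: C_3 → C_2 sends each 3-simplex σ to the alternating sum Σ_i (−1)^i (σ with its i-th vertex removed). For instance
  ∂[v_1,v_2,v_3,v_4] = [v_2,v_3,v_4] − [v_1,v_3,v_4] + [v_1,v_2,v_4] − [v_1,v_2,v_3],
  ∂[v_0,v_1,v_2,v_3] = [v_1,v_2,v_3] − [v_0,v_2,v_3] + [v_0,v_1,v_3] − [v_0,v_1,v_2].
The 10×5 boundary matrix has rank 4 and Smith normal form diag(1,1,1,1).

Reading off H_k = ker ∂_k / im ∂_{k+1}:

  H_0: rank C_0 − rank ∂_1 = 5 − 4 = 1, and the invariant factors of ∂_1 are all 1, so H_0 ≅ Z.
  H_1: rank ker ∂_1 − rank ∂_2 = (10 − 4) − 6 = 0, and the invariant factors of ∂_2 are all 1, so H_1 ≅ 0.
  H_2: rank ker ∂_2 − rank ∂_3 = (10 − 6) − 4 = 0, and the invariant factors of ∂_3 are all 1, so H_2 ≅ 0.
  H_3: rank ker ∂_3 − rank ∂_4 = (5 − 4) − 0 = 1, and there is no ∂_4, so H_3 ≅ Z.

As a check, the Euler characteristic is 5 − 10 + 10 − 5 = 0, which agrees with 1 − 0 + 0 − 1 = 0.

H_0 = Z,  H_1 = 0,  H_2 = 0,  H_3 = Z.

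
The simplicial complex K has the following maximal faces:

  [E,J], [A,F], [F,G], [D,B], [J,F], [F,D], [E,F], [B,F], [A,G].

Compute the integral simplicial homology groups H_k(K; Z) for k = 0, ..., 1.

Order the vertices as A < B < D < E < F < G < J. Listing each simplex with vertices in this order, K has dimension 1 with simplices:

  0-simplices (7): A, B, D, E, F, G, J
  1-simplices (9): AF, AG, BD, BF, DF, EF, EJ, FG, FJ

giving chain groups C_0 ≅ Z^7, C_1 ≅ Z^9.

The boundary map ∂_1: C_1 → C_0 is given by ∂[p,q] = [q] − [p].
The 7×9 boundary matrix has rank 6 and Smith normal form diag(1,1,1,1,1,1).

From H_k ≅ ker(∂_k) / im(∂_{k+1}) we obtain:

  H_0: rank C_0 − rank ∂_1 = 7 − 6 = 1, and the invariant factors of ∂_1 are all 1, so H_0 ≅ Z.
  H_1: rank ker ∂_1 − rank ∂_2 = (9 − 6) − 0 = 3, and there is no ∂_2, so H_1 ≅ Z^3.

As a check, the Euler characteristic is 7 − 9 = -2, which agrees with 1 − 3 = -2.

H_0 ≅ Z,  H_1 ≅ Z^3.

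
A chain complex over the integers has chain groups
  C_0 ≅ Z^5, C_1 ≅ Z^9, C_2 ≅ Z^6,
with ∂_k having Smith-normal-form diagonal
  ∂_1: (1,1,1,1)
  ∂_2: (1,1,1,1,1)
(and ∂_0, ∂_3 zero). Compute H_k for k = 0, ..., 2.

H_0 = Z,  H_1 = 0,  H_2 = Z.

H_0: b_0 = 5 − 0 − 4 = 1; torsion from ∂_1 factors > 1: none. So H_0 = Z.
H_1: b_1 = 9 − 4 − 5 = 0; torsion from ∂_2 factors > 1: none. So H_1 = 0.
H_2: b_2 = 6 − 5 − 0 = 1; torsion from ∂_3 factors > 1: none. So H_2 = Z.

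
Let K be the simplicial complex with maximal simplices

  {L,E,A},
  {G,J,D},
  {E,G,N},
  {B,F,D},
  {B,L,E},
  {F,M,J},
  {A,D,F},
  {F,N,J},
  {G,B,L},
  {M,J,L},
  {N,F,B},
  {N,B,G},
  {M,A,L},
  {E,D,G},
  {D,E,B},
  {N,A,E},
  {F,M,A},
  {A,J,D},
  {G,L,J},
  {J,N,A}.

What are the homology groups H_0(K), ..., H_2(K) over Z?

H_0 = Z,  H_1 = Z ⊕ Z/2,  H_2 = 0.

Fix the vertex order A < B < D < E < F < G < J < L < M < N and write every simplex with vertices in increasing order. Then dim K = 2 and the simplices of K are:

  0-simplices (10): A, B, D, E, F, G, J, L, M, N
  1-simplices (30): AD, AE, AF, AJ, AL, AM, AN, BD, BE, BF, BG, BL, BN, DE, DF, DG, DJ, EG, EL, EN, FJ, FM, FN, GJ, GL, GN, JL, JM, JN, LM
  2-simplices (20): ADF, ADJ, AEL, AEN, AFM, AJN, ALM, BDE, BDF, BEL, BFN, BGL, BGN, DEG, DGJ, EGN, FJM, FJN, GJL, JLM

Hence C_0 ≅ Z^10, C_1 ≅ Z^30, C_2 ≅ Z^20.

Boundary ∂_1: C_1 → C_0 is given by ∂[p,q] = [q] − [p]. For instance
  ∂AN = N − A.
As a 10×30 matrix over Z this has rank 9, with invariant factors (1,1,1,1,1,1,1,1,1).

∂_2: C_2 → C_1 acts by ∂[p,q,r] = [q,r] − [p,r] + [p,q]. For instance
  ∂ADF = DF − AF + AD,
  ∂DEG = EG − DG + DE.
As a 30×20 matrix over Z this has rank 20, with invariant factors (1,1,1,1,1,1,1,1,1,1,1,1,1,1,1,1,1,1,1,2).

Computing H_k = (kernel of ∂_k) / (image of ∂_{k+1}):

  H_0: rank C_0 − rank ∂_1 = 10 − 9 = 1, and the invariant factors of ∂_1 are all 1, so H_0 = Z.
  H_1: rank ker ∂_1 − rank ∂_2 = (30 − 9) − 20 = 1, and ∂_2 has invariant factor 2 > 1, so H_1 = Z ⊕ Z/2.
  H_2: rank ker ∂_2 − rank ∂_3 = (20 − 20) − 0 = 0, and there is no ∂_3, so H_2 = 0.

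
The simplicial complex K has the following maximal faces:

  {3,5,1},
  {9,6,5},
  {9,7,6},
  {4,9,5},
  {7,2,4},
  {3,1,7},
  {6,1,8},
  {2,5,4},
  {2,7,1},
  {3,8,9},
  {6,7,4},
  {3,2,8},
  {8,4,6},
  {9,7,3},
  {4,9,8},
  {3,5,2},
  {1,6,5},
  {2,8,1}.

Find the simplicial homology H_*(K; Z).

H_0 = Z,  H_1 = Z ⊕ Z/2,  H_2 = 0.

Fix the vertex order 1 < 2 < 3 < 4 < 5 < 6 < 7 < 8 < 9 and write every simplex with vertices in increasing order. Then dim K = 2 and the simplices of K are:

  0-simplices (9): [1], [2], [3], [4], [5], [6], [7], [8], [9]
  1-simplices (27): (27 of them)
  2-simplices (18): [1,2,7], [1,2,8], [1,3,5], [1,3,7], [1,5,6], [1,6,8], [2,3,5], [2,3,8], [2,4,5], [2,4,7], [3,7,9], [3,8,9], [4,5,9], [4,6,7], [4,6,8], [4,8,9], [5,6,9], [6,7,9]

giving chain groups C_0 ≅ Z^9, C_1 ≅ Z^27, C_2 ≅ Z^18.

∂_1: C_1 → C_0 maps an edge to its endpoints' difference, ∂[p,q] = q − p.
This gives a 9×27 integer matrix of rank 8; reducing to Smith normal form yields diagonal entries (1,1,1,1,1,1,1,1).

The boundary map ∂_2: C_2 → C_1 maps a triangle to the signed sum of its edges. For instance
  ∂[1,3,5] = [3,5] − [1,5] + [1,3],
  ∂[4,8,9] = [8,9] − [4,9] + [4,8].
As a 27×18 matrix over Z this has rank 18, with invariant factors (1,1,1,1,1,1,1,1,1,1,1,1,1,1,1,1,1,2).

Now H_k = ker ∂_k / im ∂_{k+1}, so:

  H_0: rank C_0 − rank ∂_1 = 9 − 8 = 1, and the invariant factors of ∂_1 are all 1, so H_0 = Z.
  H_1: rank ker ∂_1 − rank ∂_2 = (27 − 8) − 18 = 1, and ∂_2 has invariant factor 2 > 1, so H_1 = Z ⊕ Z/2.
  H_2: rank ker ∂_2 − rank ∂_3 = (18 − 18) − 0 = 0, and there is no ∂_3, so H_2 = 0.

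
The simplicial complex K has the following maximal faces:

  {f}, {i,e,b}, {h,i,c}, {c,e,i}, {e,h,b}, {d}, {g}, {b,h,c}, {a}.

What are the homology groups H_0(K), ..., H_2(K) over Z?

Take the total order a < b < c < d < e < f < g < h < i on the vertex set. Then K (dimension 2) consists of the simplices:

  0-simplices (9): a, b, c, d, e, f, g, h, i
  1-simplices (10): bc, be, bh, bi, ce, ch, ci, eh, ei, hi
  2-simplices (5): bch, beh, bei, cei, chi

Hence C_0 ≅ Z^9, C_1 ≅ Z^10, C_2 ≅ Z^5.

∂_1: C_1 → C_0 maps an edge to its endpoints' difference, ∂[p,q] = q − p. For instance
  ∂ch = h − c.
As a 9×10 matrix over Z this has rank 4, with invariant factors (1,1,1,1).

∂_2: C_2 → C_1 acts by ∂[p,q,r] = [q,r] − [p,r] + [p,q]. For instance
  ∂cei = ei − ci + ce,
  ∂bei = ei − bi + be.
The 10×5 boundary matrix has rank 5 and Smith normal form diag(1,1,1,1,1).

Now H_k = ker ∂_k / im ∂_{k+1}, so:

  H_0: rank C_0 − rank ∂_1 = 9 − 4 = 5, and the invariant factors of ∂_1 are all 1, so H_0 = Z^5.
  H_1: rank ker ∂_1 − rank ∂_2 = (10 − 4) − 5 = 1, and the invariant factors of ∂_2 are all 1, so H_1 = Z.
  H_2: rank ker ∂_2 − rank ∂_3 = (5 − 5) − 0 = 0, and there is no ∂_3, so H_2 = 0.

As a check, the Euler characteristic is 9 − 10 + 5 = 4, which agrees with 5 − 1 + 0 = 4.

H_0 = Z^5,  H_1 = Z,  H_2 = 0.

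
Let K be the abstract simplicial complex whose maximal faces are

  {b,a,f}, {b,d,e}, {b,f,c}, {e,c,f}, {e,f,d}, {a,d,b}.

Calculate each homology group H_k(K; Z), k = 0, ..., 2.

H_0 = Z,  H_1 = Z,  H_2 = 0.

Order the vertices as a < b < c < d < e < f. Listing each simplex with vertices in this order, K has dimension 2 with simplices:

  0-simplices (6): a, b, c, d, e, f
  1-simplices (12): ab, ad, af, bc, bd, be, bf, ce, cf, de, df, ef
  2-simplices (6): abd, abf, bcf, bde, cef, def

giving chain groups C_0 ≅ Z^6, C_1 ≅ Z^12, C_2 ≅ Z^6.

The boundary map ∂_1: C_1 → C_0 sends each edge [p,q] (with p < q) to q − p. For instance
  ∂de = e − d.
The 6×12 boundary matrix has rank 5 and Smith normal form diag(1,1,1,1,1).

The boundary map ∂_2: C_2 → C_1 sends each 2-simplex [p,q,r] to [q,r] − [p,r] + [p,q]. For instance
  ∂cef = ef − cf + ce,
  ∂bcf = cf − bf + bc.
The resulting 12×6 matrix has rank 6, and its Smith normal form has invariant factors (1,1,1,1,1,1).

Reading off H_k = ker ∂_k / im ∂_{k+1}:

  H_0: rank C_0 − rank ∂_1 = 6 − 5 = 1, and the invariant factors of ∂_1 are all 1, so H_0 ≅ Z.
  H_1: rank ker ∂_1 − rank ∂_2 = (12 − 5) − 6 = 1, and the invariant factors of ∂_2 are all 1, so H_1 ≅ Z.
  H_2: rank ker ∂_2 − rank ∂_3 = (6 − 6) − 0 = 0, and there is no ∂_3, so H_2 ≅ 0.

(K is a triangulation of the cylinder S^1 x I.)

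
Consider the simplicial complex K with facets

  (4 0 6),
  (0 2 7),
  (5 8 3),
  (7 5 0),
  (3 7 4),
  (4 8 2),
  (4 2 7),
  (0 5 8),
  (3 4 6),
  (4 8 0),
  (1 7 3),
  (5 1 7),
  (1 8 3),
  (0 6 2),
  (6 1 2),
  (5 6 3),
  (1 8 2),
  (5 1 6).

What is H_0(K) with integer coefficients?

K has 9 vertices, 27 edges, 18 triangles.
rank ∂_0 = 0, rank ∂_1 = 8 ⇒ b_0 = 9 − 0 − 8 = 1; all invariant factors of ∂_1 are 1 so no torsion. So H_0 ≅ Z.

H_0 = Z.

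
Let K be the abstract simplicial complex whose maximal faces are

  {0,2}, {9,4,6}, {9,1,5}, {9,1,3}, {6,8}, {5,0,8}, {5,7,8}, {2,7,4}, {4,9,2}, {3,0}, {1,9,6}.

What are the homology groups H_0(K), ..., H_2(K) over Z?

We work with the vertex ordering 0 < 1 < 2 < 3 < 4 < 5 < 6 < 7 < 8 < 9. The simplices of K, each written with vertices in increasing order, are:

  0-simplices (10): [0], [1], [2], [3], [4], [5], [6], [7], [8], [9]
  1-simplices (21): [0,2], [0,3], [0,5], [0,8], [1,3], [1,5], [1,6], [1,9], [2,4], [2,7], [2,9], [3,9], [4,6], [4,7], [4,9], [5,7], [5,8], [5,9], [6,8], [6,9], [7,8]
  2-simplices (8): [0,5,8], [1,3,9], [1,5,9], [1,6,9], [2,4,7], [2,4,9], [4,6,9], [5,7,8]

Hence C_0 ≅ Z^10, C_1 ≅ Z^21, C_2 ≅ Z^8.

Boundary ∂_1: C_1 → C_0 is given by ∂[p,q] = [q] − [p].
As a 10×21 matrix over Z this has rank 9, with invariant factors (1,1,1,1,1,1,1,1,1).

Boundary ∂_2: C_2 → C_1 acts by ∂[p,q,r] = [q,r] − [p,r] + [p,q]. For instance
  ∂[2,4,9] = [4,9] − [2,9] + [2,4],
  ∂[0,5,8] = [5,8] − [0,8] + [0,5].
The resulting 21×8 matrix has rank 8, and its Smith normal form has invariant factors (1,1,1,1,1,1,1,1).

Computing H_k = (kernel of ∂_k) / (image of ∂_{k+1}):

  H_0: rank C_0 − rank ∂_1 = 10 − 9 = 1, and the invariant factors of ∂_1 are all 1, so H_0 ≅ Z.
  H_1: rank ker ∂_1 − rank ∂_2 = (21 − 9) − 8 = 4, and the invariant factors of ∂_2 are all 1, so H_1 ≅ Z^4.
  H_2: rank ker ∂_2 − rank ∂_3 = (8 − 8) − 0 = 0, and there is no ∂_3, so H_2 ≅ 0.

H_0 = Z,  H_1 = Z^4,  H_2 = 0.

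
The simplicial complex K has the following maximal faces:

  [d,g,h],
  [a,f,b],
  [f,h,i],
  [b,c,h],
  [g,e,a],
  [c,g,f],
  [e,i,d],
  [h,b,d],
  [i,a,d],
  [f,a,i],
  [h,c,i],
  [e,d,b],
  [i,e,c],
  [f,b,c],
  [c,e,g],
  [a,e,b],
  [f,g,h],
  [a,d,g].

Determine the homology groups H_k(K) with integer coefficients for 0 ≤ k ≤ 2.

H_0 = Z,  H_1 = Z × Z/2,  H_2 = 0.

Fix the vertex order a < b < c < d < e < f < g < h < i and write every simplex with vertices in increasing order. Then dim K = 2 and the simplices of K are:

  0-simplices (9): a, b, c, d, e, f, g, h, i
  1-simplices (27): ab, ad, ae, af, ag, ai, bc, bd, be, bf, bh, ce, cf, cg, ch, ci, de, dg, dh, di, eg, ei, fg, fh, fi, gh, hi
  2-simplices (18): abe, abf, adg, adi, aeg, afi, bcf, bch, bde, bdh, ceg, cei, cfg, chi, dei, dgh, fgh, fhi

giving chain groups C_0 ≅ Z^9, C_1 ≅ Z^27, C_2 ≅ Z^18.

∂_1: C_1 → C_0 sends each edge [p,q] (with p < q) to q − p. For instance
  ∂de = e − d.
As a 9×27 matrix over Z this has rank 8, with invariant factors (1,1,1,1,1,1,1,1).

The boundary map ∂_2: C_2 → C_1 acts by ∂[p,q,r] = [q,r] − [p,r] + [p,q]. For instance
  ∂bch = ch − bh + bc,
  ∂chi = hi − ci + ch.
The resulting 27×18 matrix has rank 18, and its Smith normal form has invariant factors (1,1,1,1,1,1,1,1,1,1,1,1,1,1,1,1,1,2).

Computing H_k = (kernel of ∂_k) / (image of ∂_{k+1}):

  H_0: rank C_0 − rank ∂_1 = 9 − 8 = 1, and the invariant factors of ∂_1 are all 1, so H_0 ≅ Z.
  H_1: rank ker ∂_1 − rank ∂_2 = (27 − 8) − 18 = 1, and ∂_2 has invariant factor 2 > 1, so H_1 ≅ Z × Z/2.
  H_2: rank ker ∂_2 − rank ∂_3 = (18 − 18) − 0 = 0, and there is no ∂_3, so H_2 ≅ 0.

(K is a triangulation of the Klein bottle.)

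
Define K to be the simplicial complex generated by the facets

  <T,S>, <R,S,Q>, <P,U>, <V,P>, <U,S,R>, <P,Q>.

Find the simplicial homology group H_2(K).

Take the total order P < Q < R < S < T < U < V on the vertex set. Then K (dimension 2) consists of the simplices:

  0-simplices (7): P, Q, R, S, T, U, V
  1-simplices (9): PQ, PU, PV, QR, QS, RS, RU, ST, SU
  2-simplices (2): QRS, RSU

giving chain groups C_0 ≅ Z^7, C_1 ≅ Z^9, C_2 ≅ Z^2.

Boundary ∂_1: C_1 → C_0 maps an edge to its endpoints' difference, ∂[p,q] = q − p.
As a 7×9 matrix over Z this has rank 6, with invariant factors (1,1,1,1,1,1).

The boundary map ∂_2: C_2 → C_1 sends each 2-simplex [p,q,r] to [q,r] − [p,r] + [p,q]. For instance
  ∂RSU = SU − RU + RS,
  ∂QRS = RS − QS + QR.
The 9×2 boundary matrix has rank 2 and Smith normal form diag(1,1).

Computing H_k = (kernel of ∂_k) / (image of ∂_{k+1}):

  H_2: rank ker ∂_2 − rank ∂_3 = (2 − 2) − 0 = 0, and there is no ∂_3, so H_2 ≅ 0.

H_2 = 0.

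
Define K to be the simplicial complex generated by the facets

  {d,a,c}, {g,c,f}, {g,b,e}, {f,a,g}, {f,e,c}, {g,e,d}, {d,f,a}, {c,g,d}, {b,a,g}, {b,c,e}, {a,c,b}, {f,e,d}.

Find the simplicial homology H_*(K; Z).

H_0 ≅ Z,  H_1 ≅ Z/2,  H_2 = 0.

We work with the vertex ordering a < b < c < d < e < f < g. The simplices of K, each written with vertices in increasing order, are:

  0-simplices (7): a, b, c, d, e, f, g
  1-simplices (18): ab, ac, ad, af, ag, bc, be, bg, cd, ce, cf, cg, de, df, dg, ef, eg, fg
  2-simplices (12): abc, abg, acd, adf, afg, bce, beg, cdg, cef, cfg, def, deg

Hence C_0 ≅ Z^7, C_1 ≅ Z^18, C_2 ≅ Z^12.

The boundary map ∂_1: C_1 → C_0 maps an edge to its endpoints' difference, ∂[p,q] = q − p.
The resulting 7×18 matrix has rank 6, and its Smith normal form has invariant factors (1,1,1,1,1,1).

Boundary ∂_2: C_2 → C_1 maps a triangle to the signed sum of its edges. For instance
  ∂adf = df − af + ad,
  ∂abg = bg − ag + ab.
As a 18×12 matrix over Z this has rank 12, with invariant factors (1,1,1,1,1,1,1,1,1,1,1,2).

Now H_k = ker ∂_k / im ∂_{k+1}, so:

  H_0: rank C_0 − rank ∂_1 = 7 − 6 = 1, and the invariant factors of ∂_1 are all 1, so H_0 = Z.
  H_1: rank ker ∂_1 − rank ∂_2 = (18 − 6) − 12 = 0, and ∂_2 has invariant factor 2 > 1, so H_1 = Z/2.
  H_2: rank ker ∂_2 − rank ∂_3 = (12 − 12) − 0 = 0, and there is no ∂_3, so H_2 = 0.

(K is a triangulation of the real projective plane RP^2.)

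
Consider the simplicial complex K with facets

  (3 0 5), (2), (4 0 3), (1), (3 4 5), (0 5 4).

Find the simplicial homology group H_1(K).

H_1 ≅ 0.

Order the vertices as 0 < 1 < 2 < 3 < 4 < 5. Listing each simplex with vertices in this order, K has dimension 2 with simplices:

  0-simplices (6): [0], [1], [2], [3], [4], [5]
  1-simplices (6): [0,3], [0,4], [0,5], [3,4], [3,5], [4,5]
  2-simplices (4): [0,3,4], [0,3,5], [0,4,5], [3,4,5]

giving chain groups C_0 ≅ Z^6, C_1 ≅ Z^6, C_2 ≅ Z^4.

Boundary ∂_1: C_1 → C_0 maps an edge to its endpoints' difference, ∂[p,q] = q − p. For instance
  ∂[3,5] = [5] − [3].
The 6×6 boundary matrix has rank 3 and Smith normal form diag(1,1,1).

Boundary ∂_2: C_2 → C_1 sends each 2-simplex [p,q,r] to [q,r] − [p,r] + [p,q]. For instance
  ∂[0,3,5] = [3,5] − [0,5] + [0,3],
  ∂[3,4,5] = [4,5] − [3,5] + [3,4].
The resulting 6×4 matrix has rank 3, and its Smith normal form has invariant factors (1,1,1).

Reading off H_k = ker ∂_k / im ∂_{k+1}:

  H_1: rank ker ∂_1 − rank ∂_2 = (6 − 3) − 3 = 0, and the invariant factors of ∂_2 are all 1, so H_1 ≅ 0.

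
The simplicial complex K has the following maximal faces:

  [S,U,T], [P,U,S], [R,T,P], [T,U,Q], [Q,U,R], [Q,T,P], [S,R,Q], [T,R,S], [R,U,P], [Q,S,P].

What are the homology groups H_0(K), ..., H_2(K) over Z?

We work with the vertex ordering P < Q < R < S < T < U. The simplices of K, each written with vertices in increasing order, are:

  0-simplices (6): P, Q, R, S, T, U
  1-simplices (15): PQ, PR, PS, PT, PU, QR, QS, QT, QU, RS, RT, RU, ST, SU, TU
  2-simplices (10): PQS, PQT, PRT, PRU, PSU, QRS, QRU, QTU, RST, STU

giving chain groups C_0 ≅ Z^6, C_1 ≅ Z^15, C_2 ≅ Z^10.

The boundary map ∂_1: C_1 → C_0 maps an edge to its endpoints' difference, ∂[p,q] = q − p. For instance
  ∂PU = U − P.
As a 6×15 matrix over Z this has rank 5, with invariant factors (1,1,1,1,1).

Boundary ∂_2: C_2 → C_1 acts by ∂[p,q,r] = [q,r] − [p,r] + [p,q]. For instance
  ∂PSU = SU − PU + PS,
  ∂PRU = RU − PU + PR.
As a 15×10 matrix over Z this has rank 10, with invariant factors (1,1,1,1,1,1,1,1,1,2).

From H_k ≅ ker(∂_k) / im(∂_{k+1}) we obtain:

  H_0: rank C_0 − rank ∂_1 = 6 − 5 = 1, and the invariant factors of ∂_1 are all 1, so H_0 ≅ Z.
  H_1: rank ker ∂_1 − rank ∂_2 = (15 − 5) − 10 = 0, and ∂_2 has invariant factor 2 > 1, so H_1 ≅ Z/2.
  H_2: rank ker ∂_2 − rank ∂_3 = (10 − 10) − 0 = 0, and there is no ∂_3, so H_2 ≅ 0.

H_0 ≅ Z,  H_1 ≅ Z/2,  H_2 = 0.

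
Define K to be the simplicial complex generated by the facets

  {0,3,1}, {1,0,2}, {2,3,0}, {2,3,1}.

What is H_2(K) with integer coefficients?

Order the vertices as 0 < 1 < 2 < 3. Listing each simplex with vertices in this order, K has dimension 2 with simplices:

  0-simplices (4): [0], [1], [2], [3]
  1-simplices (6): [0,1], [0,2], [0,3], [1,2], [1,3], [2,3]
  2-simplices (4): [0,1,2], [0,1,3], [0,2,3], [1,2,3]

Hence C_0 ≅ Z^4, C_1 ≅ Z^6, C_2 ≅ Z^4.

∂_1: C_1 → C_0 is given by ∂[p,q] = [q] − [p].
The resulting 4×6 matrix has rank 3, and its Smith normal form has invariant factors (1,1,1).

Boundary ∂_2: C_2 → C_1 sends each 2-simplex [p,q,r] to [q,r] − [p,r] + [p,q]. For instance
  ∂[0,1,2] = [1,2] − [0,2] + [0,1],
  ∂[0,2,3] = [2,3] − [0,3] + [0,2].
As a 6×4 matrix over Z this has rank 3, with invariant factors (1,1,1).

Now H_k = ker ∂_k / im ∂_{k+1}, so:

  H_2: rank ker ∂_2 − rank ∂_3 = (4 − 3) − 0 = 1, and there is no ∂_3, so H_2 = Z.

H_2 = Z.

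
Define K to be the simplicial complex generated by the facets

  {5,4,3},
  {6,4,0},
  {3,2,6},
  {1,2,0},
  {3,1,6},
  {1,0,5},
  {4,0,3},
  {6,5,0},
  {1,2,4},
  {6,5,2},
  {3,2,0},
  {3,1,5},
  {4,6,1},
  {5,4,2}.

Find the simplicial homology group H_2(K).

H_2 = Z.

Order the vertices as 0 < 1 < 2 < 3 < 4 < 5 < 6. Listing each simplex with vertices in this order, K has dimension 2 with simplices:

  0-simplices (7): [0], [1], [2], [3], [4], [5], [6]
  1-simplices (21): [0,1], [0,2], [0,3], [0,4], [0,5], [0,6], [1,2], [1,3], [1,4], [1,5], [1,6], [2,3], [2,4], [2,5], [2,6], [3,4], [3,5], [3,6], [4,5], [4,6], [5,6]
  2-simplices (14): [0,1,2], [0,1,5], [0,2,3], [0,3,4], [0,4,6], [0,5,6], [1,2,4], [1,3,5], [1,3,6], [1,4,6], [2,3,6], [2,4,5], [2,5,6], [3,4,5]

so the chain groups are C_0 ≅ Z^7, C_1 ≅ Z^21, C_2 ≅ Z^14.

∂_1: C_1 → C_0 sends each edge [p,q] (with p < q) to q − p.
The 7×21 boundary matrix has rank 6 and Smith normal form diag(1,1,1,1,1,1).

Boundary ∂_2: C_2 → C_1 acts by ∂[p,q,r] = [q,r] − [p,r] + [p,q]. For instance
  ∂[0,1,2] = [1,2] − [0,2] + [0,1],
  ∂[2,5,6] = [5,6] − [2,6] + [2,5].
This gives a 21×14 integer matrix of rank 13; reducing to Smith normal form yields diagonal entries (1,1,1,1,1,1,1,1,1,1,1,1,1).

From H_k ≅ ker(∂_k) / im(∂_{k+1}) we obtain:

  H_2: rank ker ∂_2 − rank ∂_3 = (14 − 13) − 0 = 1, and there is no ∂_3, so H_2 = Z.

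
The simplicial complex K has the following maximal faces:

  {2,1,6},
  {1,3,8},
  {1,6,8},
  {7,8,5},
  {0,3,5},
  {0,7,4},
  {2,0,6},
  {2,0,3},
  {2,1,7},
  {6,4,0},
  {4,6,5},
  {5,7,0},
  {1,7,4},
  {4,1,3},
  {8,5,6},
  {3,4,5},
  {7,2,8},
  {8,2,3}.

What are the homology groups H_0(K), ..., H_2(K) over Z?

H_0 = Z,  H_1 = Z ⊕ Z/2Z,  H_2 = 0.

Fix the vertex order 0 < 1 < 2 < 3 < 4 < 5 < 6 < 7 < 8 and write every simplex with vertices in increasing order. Then dim K = 2 and the simplices of K are:

  0-simplices (9): [0], [1], [2], [3], [4], [5], [6], [7], [8]
  1-simplices (27): (27 of them)
  2-simplices (18): [0,2,3], [0,2,6], [0,3,5], [0,4,6], [0,4,7], [0,5,7], [1,2,6], [1,2,7], [1,3,4], [1,3,8], [1,4,7], [1,6,8], [2,3,8], [2,7,8], [3,4,5], [4,5,6], [5,6,8], [5,7,8]

giving chain groups C_0 ≅ Z^9, C_1 ≅ Z^27, C_2 ≅ Z^18.

∂_1: C_1 → C_0 maps an edge to its endpoints' difference, ∂[p,q] = q − p. For instance
  ∂[1,4] = [4] − [1].
The resulting 9×27 matrix has rank 8, and its Smith normal form has invariant factors (1,1,1,1,1,1,1,1).

∂_2: C_2 → C_1 sends each 2-simplex [p,q,r] to [q,r] − [p,r] + [p,q]. For instance
  ∂[1,4,7] = [4,7] − [1,7] + [1,4],
  ∂[0,2,3] = [2,3] − [0,3] + [0,2].
The 27×18 boundary matrix has rank 18 and Smith normal form diag(1,1,1,1,1,1,1,1,1,1,1,1,1,1,1,1,1,2).

Reading off H_k = ker ∂_k / im ∂_{k+1}:

  H_0: rank C_0 − rank ∂_1 = 9 − 8 = 1, and the invariant factors of ∂_1 are all 1, so H_0 ≅ Z.
  H_1: rank ker ∂_1 − rank ∂_2 = (27 − 8) − 18 = 1, and ∂_2 has invariant factor 2 > 1, so H_1 ≅ Z ⊕ Z/2Z.
  H_2: rank ker ∂_2 − rank ∂_3 = (18 − 18) − 0 = 0, and there is no ∂_3, so H_2 ≅ 0.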